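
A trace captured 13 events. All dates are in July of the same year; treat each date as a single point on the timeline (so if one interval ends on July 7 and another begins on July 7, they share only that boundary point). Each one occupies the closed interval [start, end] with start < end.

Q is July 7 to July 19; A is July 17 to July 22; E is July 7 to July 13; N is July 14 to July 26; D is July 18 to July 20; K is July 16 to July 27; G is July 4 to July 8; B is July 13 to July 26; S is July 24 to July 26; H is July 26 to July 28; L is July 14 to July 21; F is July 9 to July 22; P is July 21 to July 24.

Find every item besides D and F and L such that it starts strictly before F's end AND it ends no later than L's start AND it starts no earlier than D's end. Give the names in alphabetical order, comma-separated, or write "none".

Conditions: its start is strictly before F's end (X.start < July 22) AND its end is no later than L's start (X.end <= July 14) AND its start is no earlier than D's end (X.start >= July 20).
A: start July 17 < July 22? ✓; end July 22 <= July 14? ✗; start July 17 >= July 20? ✗ → no.
B: start July 13 < July 22? ✓; end July 26 <= July 14? ✗; start July 13 >= July 20? ✗ → no.
E: start July 7 < July 22? ✓; end July 13 <= July 14? ✓; start July 7 >= July 20? ✗ → no.
G: start July 4 < July 22? ✓; end July 8 <= July 14? ✓; start July 4 >= July 20? ✗ → no.
H: start July 26 < July 22? ✗; end July 28 <= July 14? ✗; start July 26 >= July 20? ✓ → no.
K: start July 16 < July 22? ✓; end July 27 <= July 14? ✗; start July 16 >= July 20? ✗ → no.
N: start July 14 < July 22? ✓; end July 26 <= July 14? ✗; start July 14 >= July 20? ✗ → no.
P: start July 21 < July 22? ✓; end July 24 <= July 14? ✗; start July 21 >= July 20? ✓ → no.
Q: start July 7 < July 22? ✓; end July 19 <= July 14? ✗; start July 7 >= July 20? ✗ → no.
S: start July 24 < July 22? ✗; end July 26 <= July 14? ✗; start July 24 >= July 20? ✓ → no.
Result: none.

none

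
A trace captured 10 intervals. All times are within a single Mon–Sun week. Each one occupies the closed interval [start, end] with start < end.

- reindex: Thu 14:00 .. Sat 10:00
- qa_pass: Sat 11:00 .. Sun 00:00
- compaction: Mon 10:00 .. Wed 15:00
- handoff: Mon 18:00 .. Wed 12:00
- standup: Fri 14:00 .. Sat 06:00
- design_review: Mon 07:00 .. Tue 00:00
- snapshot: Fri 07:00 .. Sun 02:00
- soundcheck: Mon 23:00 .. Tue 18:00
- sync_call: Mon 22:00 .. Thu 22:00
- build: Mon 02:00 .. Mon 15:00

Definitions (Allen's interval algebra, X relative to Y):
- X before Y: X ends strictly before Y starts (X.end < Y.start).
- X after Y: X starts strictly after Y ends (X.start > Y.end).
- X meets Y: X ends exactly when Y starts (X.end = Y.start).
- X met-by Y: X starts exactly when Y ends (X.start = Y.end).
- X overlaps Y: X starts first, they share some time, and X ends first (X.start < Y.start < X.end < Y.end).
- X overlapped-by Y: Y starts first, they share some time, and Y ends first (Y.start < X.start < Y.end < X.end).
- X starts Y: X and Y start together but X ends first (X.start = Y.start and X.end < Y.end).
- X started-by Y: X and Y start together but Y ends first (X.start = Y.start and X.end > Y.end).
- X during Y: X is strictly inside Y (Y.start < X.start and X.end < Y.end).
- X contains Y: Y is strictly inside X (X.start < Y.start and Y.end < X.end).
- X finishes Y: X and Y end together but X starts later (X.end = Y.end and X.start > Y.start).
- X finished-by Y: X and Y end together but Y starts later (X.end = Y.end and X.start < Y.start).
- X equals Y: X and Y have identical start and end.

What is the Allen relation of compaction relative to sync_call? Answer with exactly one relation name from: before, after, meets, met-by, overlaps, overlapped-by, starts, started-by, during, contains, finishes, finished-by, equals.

compaction = [Mon 10:00, Wed 15:00]; sync_call = [Mon 22:00, Thu 22:00].
Compare endpoints: compaction.start < sync_call.start, compaction.start < sync_call.end, compaction.end > sync_call.start, compaction.end < sync_call.end.
That pattern is 'overlaps'.

overlaps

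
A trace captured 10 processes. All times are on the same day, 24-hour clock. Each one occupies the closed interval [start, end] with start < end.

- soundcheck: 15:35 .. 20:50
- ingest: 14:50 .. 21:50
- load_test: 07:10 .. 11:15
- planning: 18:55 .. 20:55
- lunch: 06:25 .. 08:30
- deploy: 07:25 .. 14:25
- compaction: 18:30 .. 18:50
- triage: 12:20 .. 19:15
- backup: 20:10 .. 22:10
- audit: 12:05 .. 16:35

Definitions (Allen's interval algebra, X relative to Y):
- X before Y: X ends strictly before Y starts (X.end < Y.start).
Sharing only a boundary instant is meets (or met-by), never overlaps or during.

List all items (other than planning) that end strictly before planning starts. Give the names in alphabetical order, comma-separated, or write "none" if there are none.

Target planning = [18:55, 20:55].
audit [12:05, 16:35] → before → yes.
backup [20:10, 22:10] → overlapped-by → no.
compaction [18:30, 18:50] → before → yes.
deploy [07:25, 14:25] → before → yes.
ingest [14:50, 21:50] → contains → no.
load_test [07:10, 11:15] → before → yes.
lunch [06:25, 08:30] → before → yes.
soundcheck [15:35, 20:50] → overlaps → no.
triage [12:20, 19:15] → overlaps → no.
Result: audit, compaction, deploy, load_test, lunch.

audit, compaction, deploy, load_test, lunch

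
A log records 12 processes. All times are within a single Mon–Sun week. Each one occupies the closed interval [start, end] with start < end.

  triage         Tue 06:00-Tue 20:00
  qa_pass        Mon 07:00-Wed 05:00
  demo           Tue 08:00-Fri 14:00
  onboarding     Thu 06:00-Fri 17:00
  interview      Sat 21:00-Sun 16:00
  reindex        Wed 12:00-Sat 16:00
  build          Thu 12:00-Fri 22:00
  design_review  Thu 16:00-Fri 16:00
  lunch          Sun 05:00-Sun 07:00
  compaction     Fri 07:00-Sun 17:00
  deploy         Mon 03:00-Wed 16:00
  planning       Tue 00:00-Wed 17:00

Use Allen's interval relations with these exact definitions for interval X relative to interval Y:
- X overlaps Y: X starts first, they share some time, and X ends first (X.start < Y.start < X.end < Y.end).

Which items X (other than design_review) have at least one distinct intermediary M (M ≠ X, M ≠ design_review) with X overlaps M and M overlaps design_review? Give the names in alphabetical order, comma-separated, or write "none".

deploy, planning, qa_pass, triage

Target design_review = [Thu 16:00, Fri 16:00].
Intermediaries M with M overlaps design_review: demo.
Via demo — items with X overlaps demo: deploy, planning, qa_pass, triage.
Union: deploy, planning, qa_pass, triage.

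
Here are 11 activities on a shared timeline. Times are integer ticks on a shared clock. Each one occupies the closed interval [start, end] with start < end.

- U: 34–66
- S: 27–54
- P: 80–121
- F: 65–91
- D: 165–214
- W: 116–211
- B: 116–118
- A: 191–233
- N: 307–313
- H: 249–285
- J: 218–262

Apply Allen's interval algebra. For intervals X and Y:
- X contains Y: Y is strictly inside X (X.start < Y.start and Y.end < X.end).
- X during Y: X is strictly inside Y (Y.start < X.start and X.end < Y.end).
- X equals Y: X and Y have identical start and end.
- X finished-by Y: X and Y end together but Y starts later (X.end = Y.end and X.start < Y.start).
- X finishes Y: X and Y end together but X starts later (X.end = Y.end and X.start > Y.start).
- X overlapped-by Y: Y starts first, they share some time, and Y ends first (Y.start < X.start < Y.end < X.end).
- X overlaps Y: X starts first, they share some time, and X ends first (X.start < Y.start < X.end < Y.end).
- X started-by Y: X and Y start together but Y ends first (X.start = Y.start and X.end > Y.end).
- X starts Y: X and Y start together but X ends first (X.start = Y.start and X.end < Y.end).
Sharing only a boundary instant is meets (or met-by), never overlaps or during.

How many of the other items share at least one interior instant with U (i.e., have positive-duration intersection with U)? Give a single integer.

2

Target U = [34, 66].
A [191, 233] → after → no.
B [116, 118] → after → no.
D [165, 214] → after → no.
F [65, 91] → overlapped-by → counts.
H [249, 285] → after → no.
J [218, 262] → after → no.
N [307, 313] → after → no.
P [80, 121] → after → no.
S [27, 54] → overlaps → counts.
W [116, 211] → after → no.
Total: 2.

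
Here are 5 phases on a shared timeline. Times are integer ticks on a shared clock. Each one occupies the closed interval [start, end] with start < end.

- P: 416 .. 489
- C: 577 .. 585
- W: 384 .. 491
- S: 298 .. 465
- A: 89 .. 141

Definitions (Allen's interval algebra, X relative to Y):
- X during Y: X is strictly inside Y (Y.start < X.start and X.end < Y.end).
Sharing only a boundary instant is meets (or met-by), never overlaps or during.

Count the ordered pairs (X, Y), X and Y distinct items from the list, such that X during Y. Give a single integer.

Checking all 20 ordered pairs for relation 'during'; matching pairs in alphabetical order:
(P, W): P during W ✓
Count: 1.

1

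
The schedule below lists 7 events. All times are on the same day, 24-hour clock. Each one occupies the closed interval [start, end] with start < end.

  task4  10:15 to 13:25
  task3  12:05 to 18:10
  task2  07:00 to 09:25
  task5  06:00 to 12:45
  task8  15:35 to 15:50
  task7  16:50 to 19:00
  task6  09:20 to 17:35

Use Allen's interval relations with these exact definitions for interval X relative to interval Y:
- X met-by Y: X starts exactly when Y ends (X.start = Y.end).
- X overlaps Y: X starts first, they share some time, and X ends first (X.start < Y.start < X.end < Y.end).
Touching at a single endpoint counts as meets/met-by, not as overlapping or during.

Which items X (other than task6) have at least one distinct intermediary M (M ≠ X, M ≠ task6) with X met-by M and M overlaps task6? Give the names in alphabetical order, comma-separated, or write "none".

Target task6 = [09:20, 17:35].
Intermediaries M with M overlaps task6: task2, task5.
Via task2 — items with X met-by task2: none.
Via task5 — items with X met-by task5: none.
Union: none.

none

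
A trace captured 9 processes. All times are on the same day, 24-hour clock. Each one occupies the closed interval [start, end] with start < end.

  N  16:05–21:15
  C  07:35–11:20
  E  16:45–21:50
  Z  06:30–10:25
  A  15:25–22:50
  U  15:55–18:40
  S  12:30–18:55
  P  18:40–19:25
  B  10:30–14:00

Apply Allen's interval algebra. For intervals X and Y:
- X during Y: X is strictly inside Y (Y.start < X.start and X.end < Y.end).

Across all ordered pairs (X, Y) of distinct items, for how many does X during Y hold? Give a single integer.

Checking all 72 ordered pairs for relation 'during'; matching pairs in alphabetical order:
(E, A): E during A ✓
(N, A): N during A ✓
(P, A): P during A ✓
(P, E): P during E ✓
(P, N): P during N ✓
(U, A): U during A ✓
(U, S): U during S ✓
Count: 7.

7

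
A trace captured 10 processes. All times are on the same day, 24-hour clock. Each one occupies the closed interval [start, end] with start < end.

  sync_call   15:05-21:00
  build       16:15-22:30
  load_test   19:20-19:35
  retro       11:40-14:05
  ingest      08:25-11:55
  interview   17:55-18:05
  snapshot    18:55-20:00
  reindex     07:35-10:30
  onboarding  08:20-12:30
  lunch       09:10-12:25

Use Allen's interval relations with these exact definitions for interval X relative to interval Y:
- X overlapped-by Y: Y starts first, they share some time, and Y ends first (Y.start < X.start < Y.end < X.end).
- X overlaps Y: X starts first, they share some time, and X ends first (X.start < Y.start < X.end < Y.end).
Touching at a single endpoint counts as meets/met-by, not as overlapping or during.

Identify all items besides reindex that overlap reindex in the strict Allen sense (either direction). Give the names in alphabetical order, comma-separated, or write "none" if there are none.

ingest, lunch, onboarding

Target reindex = [07:35, 10:30].
build [16:15, 22:30] → after → no.
ingest [08:25, 11:55] → overlapped-by → yes.
interview [17:55, 18:05] → after → no.
load_test [19:20, 19:35] → after → no.
lunch [09:10, 12:25] → overlapped-by → yes.
onboarding [08:20, 12:30] → overlapped-by → yes.
retro [11:40, 14:05] → after → no.
snapshot [18:55, 20:00] → after → no.
sync_call [15:05, 21:00] → after → no.
Result: ingest, lunch, onboarding.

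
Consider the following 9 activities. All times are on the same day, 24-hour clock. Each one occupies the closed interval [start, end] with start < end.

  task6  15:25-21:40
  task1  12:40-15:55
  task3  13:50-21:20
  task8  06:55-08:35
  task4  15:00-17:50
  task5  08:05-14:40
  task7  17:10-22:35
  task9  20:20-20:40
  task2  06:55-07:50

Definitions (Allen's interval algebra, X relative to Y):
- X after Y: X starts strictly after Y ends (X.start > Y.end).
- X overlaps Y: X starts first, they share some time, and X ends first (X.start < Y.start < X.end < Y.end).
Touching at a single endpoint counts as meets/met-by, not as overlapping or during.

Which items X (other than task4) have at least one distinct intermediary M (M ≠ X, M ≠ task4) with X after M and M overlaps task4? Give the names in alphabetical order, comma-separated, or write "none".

Target task4 = [15:00, 17:50].
Intermediaries M with M overlaps task4: task1.
Via task1 — items with X after task1: task7, task9.
Union: task7, task9.

task7, task9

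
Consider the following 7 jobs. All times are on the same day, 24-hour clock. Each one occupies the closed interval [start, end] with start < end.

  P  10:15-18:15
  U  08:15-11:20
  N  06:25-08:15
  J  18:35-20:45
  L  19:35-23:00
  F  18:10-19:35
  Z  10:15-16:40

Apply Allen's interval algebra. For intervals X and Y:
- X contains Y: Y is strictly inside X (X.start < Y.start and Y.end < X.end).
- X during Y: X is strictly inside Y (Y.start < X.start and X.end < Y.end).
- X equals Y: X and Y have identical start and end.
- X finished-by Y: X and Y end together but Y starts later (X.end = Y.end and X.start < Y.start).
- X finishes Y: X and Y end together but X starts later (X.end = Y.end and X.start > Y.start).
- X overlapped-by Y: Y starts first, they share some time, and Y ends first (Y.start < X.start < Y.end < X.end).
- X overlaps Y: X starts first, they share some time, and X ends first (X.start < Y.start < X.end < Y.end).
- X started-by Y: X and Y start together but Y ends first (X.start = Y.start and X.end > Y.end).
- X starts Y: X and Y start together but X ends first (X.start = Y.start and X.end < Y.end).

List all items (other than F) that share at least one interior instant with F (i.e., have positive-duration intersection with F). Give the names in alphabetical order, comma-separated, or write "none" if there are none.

J, P

Target F = [18:10, 19:35].
J [18:35, 20:45] → overlapped-by → yes.
L [19:35, 23:00] → met-by → no.
N [06:25, 08:15] → before → no.
P [10:15, 18:15] → overlaps → yes.
U [08:15, 11:20] → before → no.
Z [10:15, 16:40] → before → no.
Result: J, P.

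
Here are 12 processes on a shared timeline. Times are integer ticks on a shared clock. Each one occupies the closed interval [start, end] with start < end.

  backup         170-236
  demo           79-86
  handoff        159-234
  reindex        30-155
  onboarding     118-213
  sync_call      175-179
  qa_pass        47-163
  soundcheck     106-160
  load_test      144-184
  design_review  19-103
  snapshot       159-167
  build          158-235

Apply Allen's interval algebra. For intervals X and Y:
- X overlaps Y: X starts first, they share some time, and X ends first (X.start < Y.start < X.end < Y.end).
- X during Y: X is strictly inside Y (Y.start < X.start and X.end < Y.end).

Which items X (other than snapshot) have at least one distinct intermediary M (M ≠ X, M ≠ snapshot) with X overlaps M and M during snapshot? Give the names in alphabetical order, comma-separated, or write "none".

Target snapshot = [159, 167].
Intermediaries M with M during snapshot: none.
Union: none.

none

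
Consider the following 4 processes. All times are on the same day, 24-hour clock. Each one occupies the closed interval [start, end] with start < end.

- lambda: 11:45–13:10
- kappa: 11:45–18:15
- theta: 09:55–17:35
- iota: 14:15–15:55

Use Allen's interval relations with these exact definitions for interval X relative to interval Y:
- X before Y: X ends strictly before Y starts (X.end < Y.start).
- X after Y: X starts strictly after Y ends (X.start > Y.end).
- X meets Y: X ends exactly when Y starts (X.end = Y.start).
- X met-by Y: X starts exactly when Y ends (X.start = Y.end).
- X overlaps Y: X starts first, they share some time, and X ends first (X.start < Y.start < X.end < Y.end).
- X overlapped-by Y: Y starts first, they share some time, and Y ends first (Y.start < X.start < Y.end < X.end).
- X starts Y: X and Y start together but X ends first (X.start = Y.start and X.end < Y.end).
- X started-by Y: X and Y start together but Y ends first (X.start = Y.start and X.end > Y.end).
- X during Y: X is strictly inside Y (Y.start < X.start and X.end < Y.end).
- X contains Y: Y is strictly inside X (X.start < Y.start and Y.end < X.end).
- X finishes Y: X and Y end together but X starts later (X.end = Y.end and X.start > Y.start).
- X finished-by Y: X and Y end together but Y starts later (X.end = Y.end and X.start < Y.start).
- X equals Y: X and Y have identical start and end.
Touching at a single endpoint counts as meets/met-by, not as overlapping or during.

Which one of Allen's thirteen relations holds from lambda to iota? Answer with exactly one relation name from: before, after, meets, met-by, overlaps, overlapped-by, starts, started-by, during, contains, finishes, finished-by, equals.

lambda = [11:45, 13:10]; iota = [14:15, 15:55].
Compare endpoints: lambda.start < iota.start, lambda.start < iota.end, lambda.end < iota.start, lambda.end < iota.end.
That pattern is 'before'.

before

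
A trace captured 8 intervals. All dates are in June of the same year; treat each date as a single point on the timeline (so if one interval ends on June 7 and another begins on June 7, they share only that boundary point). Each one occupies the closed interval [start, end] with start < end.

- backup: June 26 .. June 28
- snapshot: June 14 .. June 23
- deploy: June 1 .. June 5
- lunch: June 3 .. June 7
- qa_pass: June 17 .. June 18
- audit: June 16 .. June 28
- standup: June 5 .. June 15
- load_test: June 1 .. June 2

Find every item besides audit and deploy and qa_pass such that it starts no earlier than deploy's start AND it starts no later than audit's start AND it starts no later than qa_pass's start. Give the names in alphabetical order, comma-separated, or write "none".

load_test, lunch, snapshot, standup

Conditions: its start is no earlier than deploy's start (X.start >= June 1) AND its start is no later than audit's start (X.start <= June 16) AND its start is no later than qa_pass's start (X.start <= June 17).
backup: start June 26 >= June 1? ✓; start June 26 <= June 16? ✗; start June 26 <= June 17? ✗ → no.
load_test: start June 1 >= June 1? ✓; start June 1 <= June 16? ✓; start June 1 <= June 17? ✓ → yes.
lunch: start June 3 >= June 1? ✓; start June 3 <= June 16? ✓; start June 3 <= June 17? ✓ → yes.
snapshot: start June 14 >= June 1? ✓; start June 14 <= June 16? ✓; start June 14 <= June 17? ✓ → yes.
standup: start June 5 >= June 1? ✓; start June 5 <= June 16? ✓; start June 5 <= June 17? ✓ → yes.
Result: load_test, lunch, snapshot, standup.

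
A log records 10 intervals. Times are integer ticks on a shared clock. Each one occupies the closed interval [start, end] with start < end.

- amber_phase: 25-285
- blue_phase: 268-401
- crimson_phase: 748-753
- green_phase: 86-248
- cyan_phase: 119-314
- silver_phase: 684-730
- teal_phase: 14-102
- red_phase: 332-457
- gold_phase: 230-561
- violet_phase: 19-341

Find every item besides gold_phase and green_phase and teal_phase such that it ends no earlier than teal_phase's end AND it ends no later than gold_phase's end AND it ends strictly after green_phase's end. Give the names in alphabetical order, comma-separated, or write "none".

amber_phase, blue_phase, cyan_phase, red_phase, violet_phase

Conditions: its end is no earlier than teal_phase's end (X.end >= 102) AND its end is no later than gold_phase's end (X.end <= 561) AND its end is strictly after green_phase's end (X.end > 248).
amber_phase: end 285 >= 102? ✓; end 285 <= 561? ✓; end 285 > 248? ✓ → yes.
blue_phase: end 401 >= 102? ✓; end 401 <= 561? ✓; end 401 > 248? ✓ → yes.
crimson_phase: end 753 >= 102? ✓; end 753 <= 561? ✗; end 753 > 248? ✓ → no.
cyan_phase: end 314 >= 102? ✓; end 314 <= 561? ✓; end 314 > 248? ✓ → yes.
red_phase: end 457 >= 102? ✓; end 457 <= 561? ✓; end 457 > 248? ✓ → yes.
silver_phase: end 730 >= 102? ✓; end 730 <= 561? ✗; end 730 > 248? ✓ → no.
violet_phase: end 341 >= 102? ✓; end 341 <= 561? ✓; end 341 > 248? ✓ → yes.
Result: amber_phase, blue_phase, cyan_phase, red_phase, violet_phase.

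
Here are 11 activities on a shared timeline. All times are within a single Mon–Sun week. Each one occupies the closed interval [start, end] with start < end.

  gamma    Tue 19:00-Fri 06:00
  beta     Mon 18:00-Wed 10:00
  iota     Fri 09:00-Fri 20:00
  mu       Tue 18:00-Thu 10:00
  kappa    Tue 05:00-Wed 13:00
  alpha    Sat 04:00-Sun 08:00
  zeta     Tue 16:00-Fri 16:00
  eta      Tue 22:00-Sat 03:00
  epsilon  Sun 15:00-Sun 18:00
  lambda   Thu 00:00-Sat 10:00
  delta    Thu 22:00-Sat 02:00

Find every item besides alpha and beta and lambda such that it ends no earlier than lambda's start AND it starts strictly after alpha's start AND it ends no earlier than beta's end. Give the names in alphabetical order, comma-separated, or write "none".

Conditions: its end is no earlier than lambda's start (X.end >= Thu 00:00) AND its start is strictly after alpha's start (X.start > Sat 04:00) AND its end is no earlier than beta's end (X.end >= Wed 10:00).
delta: end Sat 02:00 >= Thu 00:00? ✓; start Thu 22:00 > Sat 04:00? ✗; end Sat 02:00 >= Wed 10:00? ✓ → no.
epsilon: end Sun 18:00 >= Thu 00:00? ✓; start Sun 15:00 > Sat 04:00? ✓; end Sun 18:00 >= Wed 10:00? ✓ → yes.
eta: end Sat 03:00 >= Thu 00:00? ✓; start Tue 22:00 > Sat 04:00? ✗; end Sat 03:00 >= Wed 10:00? ✓ → no.
gamma: end Fri 06:00 >= Thu 00:00? ✓; start Tue 19:00 > Sat 04:00? ✗; end Fri 06:00 >= Wed 10:00? ✓ → no.
iota: end Fri 20:00 >= Thu 00:00? ✓; start Fri 09:00 > Sat 04:00? ✗; end Fri 20:00 >= Wed 10:00? ✓ → no.
kappa: end Wed 13:00 >= Thu 00:00? ✗; start Tue 05:00 > Sat 04:00? ✗; end Wed 13:00 >= Wed 10:00? ✓ → no.
mu: end Thu 10:00 >= Thu 00:00? ✓; start Tue 18:00 > Sat 04:00? ✗; end Thu 10:00 >= Wed 10:00? ✓ → no.
zeta: end Fri 16:00 >= Thu 00:00? ✓; start Tue 16:00 > Sat 04:00? ✗; end Fri 16:00 >= Wed 10:00? ✓ → no.
Result: epsilon.

epsilon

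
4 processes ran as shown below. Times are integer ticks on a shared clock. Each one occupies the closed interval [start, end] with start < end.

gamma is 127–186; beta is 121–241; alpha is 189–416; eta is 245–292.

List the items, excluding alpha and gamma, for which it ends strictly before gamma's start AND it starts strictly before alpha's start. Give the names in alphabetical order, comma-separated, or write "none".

Conditions: its end is strictly before gamma's start (X.end < 127) AND its start is strictly before alpha's start (X.start < 189).
beta: end 241 < 127? ✗; start 121 < 189? ✓ → no.
eta: end 292 < 127? ✗; start 245 < 189? ✗ → no.
Result: none.

none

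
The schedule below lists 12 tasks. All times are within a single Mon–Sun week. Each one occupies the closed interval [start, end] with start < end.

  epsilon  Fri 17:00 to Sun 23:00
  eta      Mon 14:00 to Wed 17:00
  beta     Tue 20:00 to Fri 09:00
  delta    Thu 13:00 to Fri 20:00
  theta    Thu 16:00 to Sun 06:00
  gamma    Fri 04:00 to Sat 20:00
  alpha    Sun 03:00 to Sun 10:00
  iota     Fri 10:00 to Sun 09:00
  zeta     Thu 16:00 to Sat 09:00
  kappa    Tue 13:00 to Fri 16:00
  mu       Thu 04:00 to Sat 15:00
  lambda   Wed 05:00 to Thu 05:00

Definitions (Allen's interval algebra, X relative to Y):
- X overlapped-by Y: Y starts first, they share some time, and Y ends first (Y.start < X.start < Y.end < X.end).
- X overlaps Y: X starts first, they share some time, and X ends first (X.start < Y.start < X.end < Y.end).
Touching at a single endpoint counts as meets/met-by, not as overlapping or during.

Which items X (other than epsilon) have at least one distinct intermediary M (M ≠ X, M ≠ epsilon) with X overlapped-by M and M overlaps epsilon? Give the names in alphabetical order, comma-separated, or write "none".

alpha, gamma, iota, theta, zeta

Target epsilon = [Fri 17:00, Sun 23:00].
Intermediaries M with M overlaps epsilon: delta, gamma, iota, mu, theta, zeta.
Via delta — items with X overlapped-by delta: gamma, iota, theta, zeta.
Via gamma — items with X overlapped-by gamma: iota.
Via iota — items with X overlapped-by iota: alpha.
Via mu — items with X overlapped-by mu: gamma, iota, theta.
Via theta — items with X overlapped-by theta: alpha, iota.
Via zeta — items with X overlapped-by zeta: gamma, iota.
Union: alpha, gamma, iota, theta, zeta.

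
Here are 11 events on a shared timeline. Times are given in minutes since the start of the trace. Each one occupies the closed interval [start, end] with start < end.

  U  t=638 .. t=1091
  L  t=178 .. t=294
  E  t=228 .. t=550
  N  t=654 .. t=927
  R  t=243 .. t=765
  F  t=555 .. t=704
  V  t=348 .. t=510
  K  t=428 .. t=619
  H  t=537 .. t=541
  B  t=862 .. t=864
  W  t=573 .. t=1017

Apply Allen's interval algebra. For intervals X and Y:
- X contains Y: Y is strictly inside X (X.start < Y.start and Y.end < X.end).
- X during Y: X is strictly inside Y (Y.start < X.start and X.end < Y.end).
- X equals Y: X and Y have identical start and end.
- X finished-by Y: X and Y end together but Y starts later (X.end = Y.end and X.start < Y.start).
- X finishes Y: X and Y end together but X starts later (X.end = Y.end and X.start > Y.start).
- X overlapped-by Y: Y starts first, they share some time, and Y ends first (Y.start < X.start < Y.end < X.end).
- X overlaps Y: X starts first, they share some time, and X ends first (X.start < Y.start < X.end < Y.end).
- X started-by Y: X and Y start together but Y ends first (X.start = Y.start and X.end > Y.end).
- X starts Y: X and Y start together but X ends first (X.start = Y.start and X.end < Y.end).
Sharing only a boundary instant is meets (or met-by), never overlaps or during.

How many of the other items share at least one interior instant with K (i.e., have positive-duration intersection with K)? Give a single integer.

Target K = [t=428, t=619].
B [t=862, t=864] → after → no.
E [t=228, t=550] → overlaps → counts.
F [t=555, t=704] → overlapped-by → counts.
H [t=537, t=541] → during → counts.
L [t=178, t=294] → before → no.
N [t=654, t=927] → after → no.
R [t=243, t=765] → contains → counts.
U [t=638, t=1091] → after → no.
V [t=348, t=510] → overlaps → counts.
W [t=573, t=1017] → overlapped-by → counts.
Total: 6.

6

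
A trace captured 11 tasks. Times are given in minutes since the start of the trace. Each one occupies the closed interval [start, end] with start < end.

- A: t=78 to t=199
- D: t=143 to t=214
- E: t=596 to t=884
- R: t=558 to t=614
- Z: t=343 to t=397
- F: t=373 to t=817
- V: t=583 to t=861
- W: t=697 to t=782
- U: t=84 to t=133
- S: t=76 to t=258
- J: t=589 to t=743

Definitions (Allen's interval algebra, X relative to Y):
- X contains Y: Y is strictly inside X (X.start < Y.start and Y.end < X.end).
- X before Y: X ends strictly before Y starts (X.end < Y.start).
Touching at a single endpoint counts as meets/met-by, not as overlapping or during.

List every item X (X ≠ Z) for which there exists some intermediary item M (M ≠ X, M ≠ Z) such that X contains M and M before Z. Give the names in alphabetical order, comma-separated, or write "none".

A, S

Target Z = [t=343, t=397].
Intermediaries M with M before Z: A, D, S, U.
Via A — items with X contains A: S.
Via D — items with X contains D: S.
Via S — items with X contains S: none.
Via U — items with X contains U: A, S.
Union: A, S.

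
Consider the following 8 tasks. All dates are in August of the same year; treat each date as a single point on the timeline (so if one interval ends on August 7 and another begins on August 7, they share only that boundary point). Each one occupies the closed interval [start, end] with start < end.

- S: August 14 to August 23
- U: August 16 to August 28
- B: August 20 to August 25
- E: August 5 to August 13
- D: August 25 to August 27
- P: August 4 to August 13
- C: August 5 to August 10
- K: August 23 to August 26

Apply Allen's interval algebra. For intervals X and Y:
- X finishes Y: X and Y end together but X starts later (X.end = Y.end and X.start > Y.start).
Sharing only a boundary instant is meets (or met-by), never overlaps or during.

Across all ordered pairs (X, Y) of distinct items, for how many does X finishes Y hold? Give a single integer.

1

Checking all 56 ordered pairs for relation 'finishes'; matching pairs in alphabetical order:
(E, P): E finishes P ✓
Count: 1.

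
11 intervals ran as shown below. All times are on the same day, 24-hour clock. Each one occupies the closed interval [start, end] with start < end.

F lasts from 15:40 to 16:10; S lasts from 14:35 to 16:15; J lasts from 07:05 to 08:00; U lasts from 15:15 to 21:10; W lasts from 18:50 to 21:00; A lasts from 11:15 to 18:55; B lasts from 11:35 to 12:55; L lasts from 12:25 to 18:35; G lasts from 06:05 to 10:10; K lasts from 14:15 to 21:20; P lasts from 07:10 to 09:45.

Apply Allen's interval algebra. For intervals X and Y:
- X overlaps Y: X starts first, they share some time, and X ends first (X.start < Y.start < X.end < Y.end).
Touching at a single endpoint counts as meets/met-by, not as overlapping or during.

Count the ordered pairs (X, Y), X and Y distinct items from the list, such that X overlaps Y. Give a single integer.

8

Checking all 110 ordered pairs for relation 'overlaps'; matching pairs in alphabetical order:
(A, K): A overlaps K ✓
(A, U): A overlaps U ✓
(A, W): A overlaps W ✓
(B, L): B overlaps L ✓
(J, P): J overlaps P ✓
(L, K): L overlaps K ✓
(L, U): L overlaps U ✓
(S, U): S overlaps U ✓
Count: 8.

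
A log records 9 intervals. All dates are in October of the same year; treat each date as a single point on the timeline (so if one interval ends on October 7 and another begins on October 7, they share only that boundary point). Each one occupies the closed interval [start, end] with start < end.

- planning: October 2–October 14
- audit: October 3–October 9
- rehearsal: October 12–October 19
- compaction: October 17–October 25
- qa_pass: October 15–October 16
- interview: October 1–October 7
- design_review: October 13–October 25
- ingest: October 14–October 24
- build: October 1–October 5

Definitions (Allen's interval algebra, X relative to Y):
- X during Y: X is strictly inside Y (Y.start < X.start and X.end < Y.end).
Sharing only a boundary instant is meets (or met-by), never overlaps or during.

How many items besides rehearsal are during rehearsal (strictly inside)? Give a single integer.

Target rehearsal = [October 12, October 19].
audit [October 3, October 9] → before → no.
build [October 1, October 5] → before → no.
compaction [October 17, October 25] → overlapped-by → no.
design_review [October 13, October 25] → overlapped-by → no.
ingest [October 14, October 24] → overlapped-by → no.
interview [October 1, October 7] → before → no.
planning [October 2, October 14] → overlaps → no.
qa_pass [October 15, October 16] → during → counts.
Total: 1.

1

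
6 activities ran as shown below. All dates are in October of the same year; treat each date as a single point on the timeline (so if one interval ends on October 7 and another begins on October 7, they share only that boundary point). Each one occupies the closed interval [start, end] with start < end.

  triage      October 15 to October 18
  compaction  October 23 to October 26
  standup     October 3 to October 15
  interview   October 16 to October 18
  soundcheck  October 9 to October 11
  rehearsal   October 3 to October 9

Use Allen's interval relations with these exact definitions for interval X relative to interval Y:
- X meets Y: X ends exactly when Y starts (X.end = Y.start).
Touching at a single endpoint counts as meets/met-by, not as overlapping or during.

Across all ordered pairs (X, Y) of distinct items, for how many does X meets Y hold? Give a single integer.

Checking all 30 ordered pairs for relation 'meets'; matching pairs in alphabetical order:
(rehearsal, soundcheck): rehearsal meets soundcheck ✓
(standup, triage): standup meets triage ✓
Count: 2.

2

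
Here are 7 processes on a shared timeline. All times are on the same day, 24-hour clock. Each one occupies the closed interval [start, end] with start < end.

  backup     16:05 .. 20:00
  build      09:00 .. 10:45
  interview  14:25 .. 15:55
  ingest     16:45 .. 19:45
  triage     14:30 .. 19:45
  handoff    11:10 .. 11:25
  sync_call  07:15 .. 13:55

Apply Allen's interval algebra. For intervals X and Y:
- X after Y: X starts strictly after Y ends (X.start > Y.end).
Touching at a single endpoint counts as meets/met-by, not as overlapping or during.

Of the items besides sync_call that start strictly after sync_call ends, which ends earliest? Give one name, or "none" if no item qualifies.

Target sync_call = [07:15, 13:55].
backup [16:05, 20:00] → after → candidate.
build [09:00, 10:45] → during → excluded.
handoff [11:10, 11:25] → during → excluded.
ingest [16:45, 19:45] → after → candidate.
interview [14:25, 15:55] → after → candidate.
triage [14:30, 19:45] → after → candidate.
Among candidates, earliest end is 15:55 → interview.

interview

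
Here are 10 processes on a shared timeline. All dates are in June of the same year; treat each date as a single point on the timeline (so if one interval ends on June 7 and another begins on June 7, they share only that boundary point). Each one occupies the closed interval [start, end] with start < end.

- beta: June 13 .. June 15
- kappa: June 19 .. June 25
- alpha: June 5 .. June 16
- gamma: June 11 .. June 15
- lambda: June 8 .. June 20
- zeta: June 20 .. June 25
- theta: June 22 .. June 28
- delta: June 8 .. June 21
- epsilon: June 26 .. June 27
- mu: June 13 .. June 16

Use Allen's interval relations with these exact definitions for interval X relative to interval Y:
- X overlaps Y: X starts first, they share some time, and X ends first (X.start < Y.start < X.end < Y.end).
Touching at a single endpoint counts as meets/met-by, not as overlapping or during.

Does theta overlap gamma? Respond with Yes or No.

No

theta = [June 22, June 28], gamma = [June 11, June 15].
Actual relation of theta to gamma: after.
Asked whether 'overlaps' holds → No.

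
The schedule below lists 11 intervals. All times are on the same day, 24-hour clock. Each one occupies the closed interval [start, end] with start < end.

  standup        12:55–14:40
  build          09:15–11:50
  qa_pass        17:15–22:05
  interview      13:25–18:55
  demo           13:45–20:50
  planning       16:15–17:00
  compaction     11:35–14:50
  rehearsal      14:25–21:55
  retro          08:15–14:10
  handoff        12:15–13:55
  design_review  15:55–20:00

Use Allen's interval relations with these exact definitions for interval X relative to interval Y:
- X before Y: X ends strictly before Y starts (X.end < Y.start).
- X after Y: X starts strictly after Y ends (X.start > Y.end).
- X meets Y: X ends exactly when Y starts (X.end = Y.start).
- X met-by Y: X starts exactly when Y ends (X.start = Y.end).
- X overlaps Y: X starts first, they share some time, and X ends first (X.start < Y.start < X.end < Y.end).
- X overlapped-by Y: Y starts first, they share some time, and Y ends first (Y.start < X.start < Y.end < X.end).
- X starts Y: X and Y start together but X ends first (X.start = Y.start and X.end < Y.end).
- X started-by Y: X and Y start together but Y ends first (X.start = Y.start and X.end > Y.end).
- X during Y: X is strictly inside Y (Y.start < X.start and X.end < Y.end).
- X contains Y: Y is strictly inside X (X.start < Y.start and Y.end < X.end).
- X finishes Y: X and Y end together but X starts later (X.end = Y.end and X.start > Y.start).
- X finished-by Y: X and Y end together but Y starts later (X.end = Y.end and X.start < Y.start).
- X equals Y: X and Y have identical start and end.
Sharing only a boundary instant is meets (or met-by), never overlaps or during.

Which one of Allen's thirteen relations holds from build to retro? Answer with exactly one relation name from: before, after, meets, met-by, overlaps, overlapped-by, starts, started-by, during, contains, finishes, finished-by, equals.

during

build = [09:15, 11:50]; retro = [08:15, 14:10].
Compare endpoints: build.start > retro.start, build.start < retro.end, build.end > retro.start, build.end < retro.end.
That pattern is 'during'.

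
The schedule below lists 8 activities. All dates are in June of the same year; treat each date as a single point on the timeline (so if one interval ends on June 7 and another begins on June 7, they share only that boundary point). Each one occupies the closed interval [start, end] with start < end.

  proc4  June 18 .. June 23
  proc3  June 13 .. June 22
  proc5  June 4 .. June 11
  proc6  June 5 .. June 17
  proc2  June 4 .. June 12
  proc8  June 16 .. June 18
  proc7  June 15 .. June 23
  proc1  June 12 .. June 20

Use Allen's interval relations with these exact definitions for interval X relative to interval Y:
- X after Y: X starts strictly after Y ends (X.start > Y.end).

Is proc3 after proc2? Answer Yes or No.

Yes

proc3 = [June 13, June 22], proc2 = [June 4, June 12].
Actual relation of proc3 to proc2: after.
Asked whether 'after' holds → Yes.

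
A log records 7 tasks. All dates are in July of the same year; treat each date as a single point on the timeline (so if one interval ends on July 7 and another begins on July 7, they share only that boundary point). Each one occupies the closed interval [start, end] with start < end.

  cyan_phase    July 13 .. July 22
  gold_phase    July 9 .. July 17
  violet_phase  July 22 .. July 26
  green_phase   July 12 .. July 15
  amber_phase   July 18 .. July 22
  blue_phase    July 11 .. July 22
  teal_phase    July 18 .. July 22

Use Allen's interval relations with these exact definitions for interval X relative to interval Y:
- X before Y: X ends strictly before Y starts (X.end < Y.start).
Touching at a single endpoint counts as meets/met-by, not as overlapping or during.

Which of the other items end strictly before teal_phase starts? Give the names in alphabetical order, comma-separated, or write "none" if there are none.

Target teal_phase = [July 18, July 22].
amber_phase [July 18, July 22] → equals → no.
blue_phase [July 11, July 22] → finished-by → no.
cyan_phase [July 13, July 22] → finished-by → no.
gold_phase [July 9, July 17] → before → yes.
green_phase [July 12, July 15] → before → yes.
violet_phase [July 22, July 26] → met-by → no.
Result: gold_phase, green_phase.

gold_phase, green_phase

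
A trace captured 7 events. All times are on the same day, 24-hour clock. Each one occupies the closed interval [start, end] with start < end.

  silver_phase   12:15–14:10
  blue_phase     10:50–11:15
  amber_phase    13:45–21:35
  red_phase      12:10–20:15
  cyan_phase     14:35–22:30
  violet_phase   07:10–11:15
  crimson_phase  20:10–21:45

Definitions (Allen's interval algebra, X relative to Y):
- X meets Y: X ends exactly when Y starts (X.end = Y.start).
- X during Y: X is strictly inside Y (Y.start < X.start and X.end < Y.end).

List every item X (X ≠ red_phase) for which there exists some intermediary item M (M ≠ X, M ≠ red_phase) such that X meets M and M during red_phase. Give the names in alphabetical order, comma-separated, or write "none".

Target red_phase = [12:10, 20:15].
Intermediaries M with M during red_phase: silver_phase.
Via silver_phase — items with X meets silver_phase: none.
Union: none.

none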